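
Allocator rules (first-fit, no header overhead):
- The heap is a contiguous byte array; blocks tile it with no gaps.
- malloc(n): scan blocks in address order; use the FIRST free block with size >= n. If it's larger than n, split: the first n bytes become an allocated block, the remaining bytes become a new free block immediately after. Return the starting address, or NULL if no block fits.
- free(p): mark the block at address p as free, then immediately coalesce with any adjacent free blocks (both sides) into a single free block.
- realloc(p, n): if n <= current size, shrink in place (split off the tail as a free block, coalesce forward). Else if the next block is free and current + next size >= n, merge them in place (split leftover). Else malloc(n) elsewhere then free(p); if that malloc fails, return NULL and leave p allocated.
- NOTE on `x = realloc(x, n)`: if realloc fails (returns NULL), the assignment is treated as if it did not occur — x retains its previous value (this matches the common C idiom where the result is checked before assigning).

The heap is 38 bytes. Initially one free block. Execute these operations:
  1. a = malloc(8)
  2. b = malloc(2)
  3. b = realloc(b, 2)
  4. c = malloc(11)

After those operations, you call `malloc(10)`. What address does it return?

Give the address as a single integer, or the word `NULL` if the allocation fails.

Op 1: a = malloc(8) -> a = 0; heap: [0-7 ALLOC][8-37 FREE]
Op 2: b = malloc(2) -> b = 8; heap: [0-7 ALLOC][8-9 ALLOC][10-37 FREE]
Op 3: b = realloc(b, 2) -> b = 8; heap: [0-7 ALLOC][8-9 ALLOC][10-37 FREE]
Op 4: c = malloc(11) -> c = 10; heap: [0-7 ALLOC][8-9 ALLOC][10-20 ALLOC][21-37 FREE]
malloc(10): first-fit scan over [0-7 ALLOC][8-9 ALLOC][10-20 ALLOC][21-37 FREE] -> 21

Answer: 21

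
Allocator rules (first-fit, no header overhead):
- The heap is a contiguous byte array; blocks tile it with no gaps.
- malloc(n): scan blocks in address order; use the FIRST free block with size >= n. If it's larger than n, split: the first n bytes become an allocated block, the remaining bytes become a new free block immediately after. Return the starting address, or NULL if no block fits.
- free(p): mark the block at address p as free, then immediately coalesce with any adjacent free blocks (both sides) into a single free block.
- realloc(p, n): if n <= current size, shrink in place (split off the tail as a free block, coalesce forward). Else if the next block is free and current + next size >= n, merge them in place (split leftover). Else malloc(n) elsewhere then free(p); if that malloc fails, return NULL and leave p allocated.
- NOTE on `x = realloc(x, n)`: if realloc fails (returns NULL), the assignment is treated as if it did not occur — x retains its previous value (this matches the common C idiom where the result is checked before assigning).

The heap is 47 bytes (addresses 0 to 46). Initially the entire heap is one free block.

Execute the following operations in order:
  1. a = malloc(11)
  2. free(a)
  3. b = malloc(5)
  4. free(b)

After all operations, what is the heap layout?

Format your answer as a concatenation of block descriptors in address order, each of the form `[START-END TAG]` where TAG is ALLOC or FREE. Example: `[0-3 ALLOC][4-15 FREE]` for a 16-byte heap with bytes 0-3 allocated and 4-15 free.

Op 1: a = malloc(11) -> a = 0; heap: [0-10 ALLOC][11-46 FREE]
Op 2: free(a) -> (freed a); heap: [0-46 FREE]
Op 3: b = malloc(5) -> b = 0; heap: [0-4 ALLOC][5-46 FREE]
Op 4: free(b) -> (freed b); heap: [0-46 FREE]

Answer: [0-46 FREE]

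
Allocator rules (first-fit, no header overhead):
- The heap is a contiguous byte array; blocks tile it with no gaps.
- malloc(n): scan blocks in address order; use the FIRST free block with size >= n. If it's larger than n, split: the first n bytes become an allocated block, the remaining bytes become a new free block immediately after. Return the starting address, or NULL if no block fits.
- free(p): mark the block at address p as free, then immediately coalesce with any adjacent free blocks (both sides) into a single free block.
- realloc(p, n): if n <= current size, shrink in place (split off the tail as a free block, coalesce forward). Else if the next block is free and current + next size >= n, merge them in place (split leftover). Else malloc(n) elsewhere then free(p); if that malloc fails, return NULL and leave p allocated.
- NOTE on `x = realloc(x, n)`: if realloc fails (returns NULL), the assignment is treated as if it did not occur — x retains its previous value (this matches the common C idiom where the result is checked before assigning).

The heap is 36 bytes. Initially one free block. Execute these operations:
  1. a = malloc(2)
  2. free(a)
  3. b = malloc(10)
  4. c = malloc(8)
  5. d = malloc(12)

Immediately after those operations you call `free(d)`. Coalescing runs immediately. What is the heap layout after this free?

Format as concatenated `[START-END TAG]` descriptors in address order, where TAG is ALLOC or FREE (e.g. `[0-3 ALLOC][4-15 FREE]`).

Op 1: a = malloc(2) -> a = 0; heap: [0-1 ALLOC][2-35 FREE]
Op 2: free(a) -> (freed a); heap: [0-35 FREE]
Op 3: b = malloc(10) -> b = 0; heap: [0-9 ALLOC][10-35 FREE]
Op 4: c = malloc(8) -> c = 10; heap: [0-9 ALLOC][10-17 ALLOC][18-35 FREE]
Op 5: d = malloc(12) -> d = 18; heap: [0-9 ALLOC][10-17 ALLOC][18-29 ALLOC][30-35 FREE]
free(d): d = 18 -> block [18-29 ALLOC]; mark free, coalesce with adjacent free neighbors -> [0-9 ALLOC][10-17 ALLOC][18-35 FREE]

Answer: [0-9 ALLOC][10-17 ALLOC][18-35 FREE]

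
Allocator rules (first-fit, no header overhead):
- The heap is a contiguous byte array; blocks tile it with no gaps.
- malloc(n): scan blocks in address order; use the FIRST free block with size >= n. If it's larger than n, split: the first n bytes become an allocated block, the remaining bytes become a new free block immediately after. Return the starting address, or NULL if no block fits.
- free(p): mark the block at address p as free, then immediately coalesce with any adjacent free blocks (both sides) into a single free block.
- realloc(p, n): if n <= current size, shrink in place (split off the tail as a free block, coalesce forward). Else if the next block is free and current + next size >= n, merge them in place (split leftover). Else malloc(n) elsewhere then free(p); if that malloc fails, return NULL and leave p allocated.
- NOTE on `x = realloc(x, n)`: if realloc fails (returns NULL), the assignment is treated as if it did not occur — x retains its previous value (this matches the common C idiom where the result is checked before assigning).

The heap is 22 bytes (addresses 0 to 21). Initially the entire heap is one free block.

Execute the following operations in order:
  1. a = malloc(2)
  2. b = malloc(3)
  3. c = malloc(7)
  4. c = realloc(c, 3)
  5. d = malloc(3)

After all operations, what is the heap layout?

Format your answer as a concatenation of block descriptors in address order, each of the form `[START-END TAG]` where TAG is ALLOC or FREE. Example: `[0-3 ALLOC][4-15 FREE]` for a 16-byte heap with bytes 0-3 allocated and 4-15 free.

Answer: [0-1 ALLOC][2-4 ALLOC][5-7 ALLOC][8-10 ALLOC][11-21 FREE]

Derivation:
Op 1: a = malloc(2) -> a = 0; heap: [0-1 ALLOC][2-21 FREE]
Op 2: b = malloc(3) -> b = 2; heap: [0-1 ALLOC][2-4 ALLOC][5-21 FREE]
Op 3: c = malloc(7) -> c = 5; heap: [0-1 ALLOC][2-4 ALLOC][5-11 ALLOC][12-21 FREE]
Op 4: c = realloc(c, 3) -> c = 5; heap: [0-1 ALLOC][2-4 ALLOC][5-7 ALLOC][8-21 FREE]
Op 5: d = malloc(3) -> d = 8; heap: [0-1 ALLOC][2-4 ALLOC][5-7 ALLOC][8-10 ALLOC][11-21 FREE]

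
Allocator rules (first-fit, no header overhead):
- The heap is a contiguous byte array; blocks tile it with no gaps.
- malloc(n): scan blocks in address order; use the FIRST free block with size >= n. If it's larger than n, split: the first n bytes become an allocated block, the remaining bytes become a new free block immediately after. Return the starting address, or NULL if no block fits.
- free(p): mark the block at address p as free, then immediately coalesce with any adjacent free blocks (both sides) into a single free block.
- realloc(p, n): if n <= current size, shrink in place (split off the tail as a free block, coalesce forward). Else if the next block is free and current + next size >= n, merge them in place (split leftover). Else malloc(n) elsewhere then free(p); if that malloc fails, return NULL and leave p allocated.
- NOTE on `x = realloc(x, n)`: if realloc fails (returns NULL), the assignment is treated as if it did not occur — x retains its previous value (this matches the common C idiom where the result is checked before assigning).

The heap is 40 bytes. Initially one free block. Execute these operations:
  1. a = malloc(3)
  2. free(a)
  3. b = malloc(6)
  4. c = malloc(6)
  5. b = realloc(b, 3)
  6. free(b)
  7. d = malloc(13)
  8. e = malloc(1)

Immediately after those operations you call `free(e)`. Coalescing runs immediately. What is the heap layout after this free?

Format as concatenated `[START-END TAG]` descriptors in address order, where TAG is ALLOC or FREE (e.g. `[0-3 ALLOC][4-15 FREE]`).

Answer: [0-5 FREE][6-11 ALLOC][12-24 ALLOC][25-39 FREE]

Derivation:
Op 1: a = malloc(3) -> a = 0; heap: [0-2 ALLOC][3-39 FREE]
Op 2: free(a) -> (freed a); heap: [0-39 FREE]
Op 3: b = malloc(6) -> b = 0; heap: [0-5 ALLOC][6-39 FREE]
Op 4: c = malloc(6) -> c = 6; heap: [0-5 ALLOC][6-11 ALLOC][12-39 FREE]
Op 5: b = realloc(b, 3) -> b = 0; heap: [0-2 ALLOC][3-5 FREE][6-11 ALLOC][12-39 FREE]
Op 6: free(b) -> (freed b); heap: [0-5 FREE][6-11 ALLOC][12-39 FREE]
Op 7: d = malloc(13) -> d = 12; heap: [0-5 FREE][6-11 ALLOC][12-24 ALLOC][25-39 FREE]
Op 8: e = malloc(1) -> e = 0; heap: [0-0 ALLOC][1-5 FREE][6-11 ALLOC][12-24 ALLOC][25-39 FREE]
free(e): e = 0 -> block [0-0 ALLOC]; mark free, coalesce with adjacent free neighbors -> [0-5 FREE][6-11 ALLOC][12-24 ALLOC][25-39 FREE]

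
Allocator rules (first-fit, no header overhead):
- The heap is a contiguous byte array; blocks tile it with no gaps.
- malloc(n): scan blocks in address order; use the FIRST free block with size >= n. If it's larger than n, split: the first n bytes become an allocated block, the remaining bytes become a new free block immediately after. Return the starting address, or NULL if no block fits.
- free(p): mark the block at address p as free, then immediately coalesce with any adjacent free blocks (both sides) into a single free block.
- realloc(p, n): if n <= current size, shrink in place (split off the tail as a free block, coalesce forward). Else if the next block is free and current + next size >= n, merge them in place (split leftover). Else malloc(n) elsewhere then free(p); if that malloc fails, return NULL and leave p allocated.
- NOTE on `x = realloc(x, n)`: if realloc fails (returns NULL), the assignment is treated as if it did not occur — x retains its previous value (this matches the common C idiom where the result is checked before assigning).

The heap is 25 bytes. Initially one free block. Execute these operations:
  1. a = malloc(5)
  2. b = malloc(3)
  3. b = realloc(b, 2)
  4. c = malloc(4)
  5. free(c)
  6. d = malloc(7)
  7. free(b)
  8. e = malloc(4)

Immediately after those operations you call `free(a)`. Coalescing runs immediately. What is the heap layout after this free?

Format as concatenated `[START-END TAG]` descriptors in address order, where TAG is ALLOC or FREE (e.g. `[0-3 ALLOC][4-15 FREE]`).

Answer: [0-6 FREE][7-13 ALLOC][14-17 ALLOC][18-24 FREE]

Derivation:
Op 1: a = malloc(5) -> a = 0; heap: [0-4 ALLOC][5-24 FREE]
Op 2: b = malloc(3) -> b = 5; heap: [0-4 ALLOC][5-7 ALLOC][8-24 FREE]
Op 3: b = realloc(b, 2) -> b = 5; heap: [0-4 ALLOC][5-6 ALLOC][7-24 FREE]
Op 4: c = malloc(4) -> c = 7; heap: [0-4 ALLOC][5-6 ALLOC][7-10 ALLOC][11-24 FREE]
Op 5: free(c) -> (freed c); heap: [0-4 ALLOC][5-6 ALLOC][7-24 FREE]
Op 6: d = malloc(7) -> d = 7; heap: [0-4 ALLOC][5-6 ALLOC][7-13 ALLOC][14-24 FREE]
Op 7: free(b) -> (freed b); heap: [0-4 ALLOC][5-6 FREE][7-13 ALLOC][14-24 FREE]
Op 8: e = malloc(4) -> e = 14; heap: [0-4 ALLOC][5-6 FREE][7-13 ALLOC][14-17 ALLOC][18-24 FREE]
free(a): a = 0 -> block [0-4 ALLOC]; mark free, coalesce with adjacent free neighbors -> [0-6 FREE][7-13 ALLOC][14-17 ALLOC][18-24 FREE]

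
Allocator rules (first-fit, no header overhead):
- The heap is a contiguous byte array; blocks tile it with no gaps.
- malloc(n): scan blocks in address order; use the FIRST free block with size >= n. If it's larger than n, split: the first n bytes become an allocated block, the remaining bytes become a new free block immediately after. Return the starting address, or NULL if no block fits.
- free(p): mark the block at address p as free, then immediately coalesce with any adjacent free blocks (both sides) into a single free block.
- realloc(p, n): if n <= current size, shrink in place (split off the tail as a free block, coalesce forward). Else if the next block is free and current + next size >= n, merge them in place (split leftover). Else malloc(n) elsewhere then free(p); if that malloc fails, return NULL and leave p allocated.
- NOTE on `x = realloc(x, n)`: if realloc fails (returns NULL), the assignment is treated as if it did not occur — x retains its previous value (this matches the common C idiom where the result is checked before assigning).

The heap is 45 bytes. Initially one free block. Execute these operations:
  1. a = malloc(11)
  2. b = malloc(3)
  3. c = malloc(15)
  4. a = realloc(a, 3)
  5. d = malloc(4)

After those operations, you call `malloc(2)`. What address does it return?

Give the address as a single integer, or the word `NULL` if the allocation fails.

Answer: 7

Derivation:
Op 1: a = malloc(11) -> a = 0; heap: [0-10 ALLOC][11-44 FREE]
Op 2: b = malloc(3) -> b = 11; heap: [0-10 ALLOC][11-13 ALLOC][14-44 FREE]
Op 3: c = malloc(15) -> c = 14; heap: [0-10 ALLOC][11-13 ALLOC][14-28 ALLOC][29-44 FREE]
Op 4: a = realloc(a, 3) -> a = 0; heap: [0-2 ALLOC][3-10 FREE][11-13 ALLOC][14-28 ALLOC][29-44 FREE]
Op 5: d = malloc(4) -> d = 3; heap: [0-2 ALLOC][3-6 ALLOC][7-10 FREE][11-13 ALLOC][14-28 ALLOC][29-44 FREE]
malloc(2): first-fit scan over [0-2 ALLOC][3-6 ALLOC][7-10 FREE][11-13 ALLOC][14-28 ALLOC][29-44 FREE] -> 7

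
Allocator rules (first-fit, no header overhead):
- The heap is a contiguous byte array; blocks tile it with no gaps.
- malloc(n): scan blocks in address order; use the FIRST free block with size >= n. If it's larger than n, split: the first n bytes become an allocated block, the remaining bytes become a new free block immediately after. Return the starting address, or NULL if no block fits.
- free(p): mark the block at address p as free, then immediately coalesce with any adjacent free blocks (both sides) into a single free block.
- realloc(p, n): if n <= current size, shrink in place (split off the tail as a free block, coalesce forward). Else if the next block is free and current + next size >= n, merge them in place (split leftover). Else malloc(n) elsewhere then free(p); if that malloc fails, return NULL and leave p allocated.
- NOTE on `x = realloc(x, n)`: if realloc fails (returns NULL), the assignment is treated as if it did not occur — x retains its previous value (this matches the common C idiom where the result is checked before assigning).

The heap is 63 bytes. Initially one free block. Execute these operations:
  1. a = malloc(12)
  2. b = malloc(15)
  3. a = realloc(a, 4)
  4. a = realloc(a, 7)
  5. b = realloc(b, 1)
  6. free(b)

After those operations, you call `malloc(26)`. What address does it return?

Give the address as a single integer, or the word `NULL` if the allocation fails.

Answer: 7

Derivation:
Op 1: a = malloc(12) -> a = 0; heap: [0-11 ALLOC][12-62 FREE]
Op 2: b = malloc(15) -> b = 12; heap: [0-11 ALLOC][12-26 ALLOC][27-62 FREE]
Op 3: a = realloc(a, 4) -> a = 0; heap: [0-3 ALLOC][4-11 FREE][12-26 ALLOC][27-62 FREE]
Op 4: a = realloc(a, 7) -> a = 0; heap: [0-6 ALLOC][7-11 FREE][12-26 ALLOC][27-62 FREE]
Op 5: b = realloc(b, 1) -> b = 12; heap: [0-6 ALLOC][7-11 FREE][12-12 ALLOC][13-62 FREE]
Op 6: free(b) -> (freed b); heap: [0-6 ALLOC][7-62 FREE]
malloc(26): first-fit scan over [0-6 ALLOC][7-62 FREE] -> 7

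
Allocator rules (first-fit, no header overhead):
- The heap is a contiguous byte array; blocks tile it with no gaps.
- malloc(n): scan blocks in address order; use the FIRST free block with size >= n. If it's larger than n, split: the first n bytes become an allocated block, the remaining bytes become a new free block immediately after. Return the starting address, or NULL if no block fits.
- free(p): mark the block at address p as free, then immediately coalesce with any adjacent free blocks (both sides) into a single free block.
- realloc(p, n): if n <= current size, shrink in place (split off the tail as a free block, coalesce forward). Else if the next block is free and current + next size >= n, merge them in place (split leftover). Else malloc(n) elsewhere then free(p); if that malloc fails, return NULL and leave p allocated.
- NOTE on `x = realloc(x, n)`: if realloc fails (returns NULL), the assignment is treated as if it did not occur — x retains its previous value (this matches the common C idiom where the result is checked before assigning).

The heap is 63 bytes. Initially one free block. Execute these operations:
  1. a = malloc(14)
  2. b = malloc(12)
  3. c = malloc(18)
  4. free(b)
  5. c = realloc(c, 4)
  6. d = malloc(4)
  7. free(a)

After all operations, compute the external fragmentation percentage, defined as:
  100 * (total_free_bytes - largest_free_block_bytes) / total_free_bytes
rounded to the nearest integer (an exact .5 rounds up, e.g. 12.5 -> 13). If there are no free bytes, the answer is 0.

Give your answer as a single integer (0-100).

Answer: 40

Derivation:
Op 1: a = malloc(14) -> a = 0; heap: [0-13 ALLOC][14-62 FREE]
Op 2: b = malloc(12) -> b = 14; heap: [0-13 ALLOC][14-25 ALLOC][26-62 FREE]
Op 3: c = malloc(18) -> c = 26; heap: [0-13 ALLOC][14-25 ALLOC][26-43 ALLOC][44-62 FREE]
Op 4: free(b) -> (freed b); heap: [0-13 ALLOC][14-25 FREE][26-43 ALLOC][44-62 FREE]
Op 5: c = realloc(c, 4) -> c = 26; heap: [0-13 ALLOC][14-25 FREE][26-29 ALLOC][30-62 FREE]
Op 6: d = malloc(4) -> d = 14; heap: [0-13 ALLOC][14-17 ALLOC][18-25 FREE][26-29 ALLOC][30-62 FREE]
Op 7: free(a) -> (freed a); heap: [0-13 FREE][14-17 ALLOC][18-25 FREE][26-29 ALLOC][30-62 FREE]
Free blocks: [14 8 33] total_free=55 largest=33 -> 100*(55-33)/55 = 2200/55 = 40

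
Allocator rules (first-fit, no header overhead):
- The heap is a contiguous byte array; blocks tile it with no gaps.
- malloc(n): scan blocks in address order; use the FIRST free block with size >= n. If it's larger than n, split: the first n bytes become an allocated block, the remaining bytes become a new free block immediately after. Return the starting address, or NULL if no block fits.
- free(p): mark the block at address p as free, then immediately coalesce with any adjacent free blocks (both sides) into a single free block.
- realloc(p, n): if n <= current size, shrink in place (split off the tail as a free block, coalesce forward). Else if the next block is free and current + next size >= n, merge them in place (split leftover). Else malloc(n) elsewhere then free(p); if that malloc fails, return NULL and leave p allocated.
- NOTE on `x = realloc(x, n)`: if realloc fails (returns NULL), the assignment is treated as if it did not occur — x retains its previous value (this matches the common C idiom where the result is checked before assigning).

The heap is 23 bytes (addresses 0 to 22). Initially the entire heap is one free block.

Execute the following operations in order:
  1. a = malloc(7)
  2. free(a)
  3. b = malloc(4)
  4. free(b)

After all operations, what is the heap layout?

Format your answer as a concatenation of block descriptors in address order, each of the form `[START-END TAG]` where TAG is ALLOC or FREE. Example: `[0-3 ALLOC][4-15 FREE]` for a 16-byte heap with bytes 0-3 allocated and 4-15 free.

Op 1: a = malloc(7) -> a = 0; heap: [0-6 ALLOC][7-22 FREE]
Op 2: free(a) -> (freed a); heap: [0-22 FREE]
Op 3: b = malloc(4) -> b = 0; heap: [0-3 ALLOC][4-22 FREE]
Op 4: free(b) -> (freed b); heap: [0-22 FREE]

Answer: [0-22 FREE]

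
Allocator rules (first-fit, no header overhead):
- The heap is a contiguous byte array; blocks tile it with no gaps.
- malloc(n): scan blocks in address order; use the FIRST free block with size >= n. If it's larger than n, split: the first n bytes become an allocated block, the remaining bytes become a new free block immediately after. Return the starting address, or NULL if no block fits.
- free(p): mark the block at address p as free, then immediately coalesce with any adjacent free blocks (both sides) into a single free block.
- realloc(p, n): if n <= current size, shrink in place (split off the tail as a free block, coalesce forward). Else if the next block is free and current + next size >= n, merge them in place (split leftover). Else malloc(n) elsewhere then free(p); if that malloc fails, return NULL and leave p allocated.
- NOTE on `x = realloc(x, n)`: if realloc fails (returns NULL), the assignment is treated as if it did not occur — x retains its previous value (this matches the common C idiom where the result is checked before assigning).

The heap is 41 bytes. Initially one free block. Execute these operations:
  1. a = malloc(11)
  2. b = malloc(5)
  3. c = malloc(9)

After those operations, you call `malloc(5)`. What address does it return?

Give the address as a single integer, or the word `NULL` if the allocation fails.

Answer: 25

Derivation:
Op 1: a = malloc(11) -> a = 0; heap: [0-10 ALLOC][11-40 FREE]
Op 2: b = malloc(5) -> b = 11; heap: [0-10 ALLOC][11-15 ALLOC][16-40 FREE]
Op 3: c = malloc(9) -> c = 16; heap: [0-10 ALLOC][11-15 ALLOC][16-24 ALLOC][25-40 FREE]
malloc(5): first-fit scan over [0-10 ALLOC][11-15 ALLOC][16-24 ALLOC][25-40 FREE] -> 25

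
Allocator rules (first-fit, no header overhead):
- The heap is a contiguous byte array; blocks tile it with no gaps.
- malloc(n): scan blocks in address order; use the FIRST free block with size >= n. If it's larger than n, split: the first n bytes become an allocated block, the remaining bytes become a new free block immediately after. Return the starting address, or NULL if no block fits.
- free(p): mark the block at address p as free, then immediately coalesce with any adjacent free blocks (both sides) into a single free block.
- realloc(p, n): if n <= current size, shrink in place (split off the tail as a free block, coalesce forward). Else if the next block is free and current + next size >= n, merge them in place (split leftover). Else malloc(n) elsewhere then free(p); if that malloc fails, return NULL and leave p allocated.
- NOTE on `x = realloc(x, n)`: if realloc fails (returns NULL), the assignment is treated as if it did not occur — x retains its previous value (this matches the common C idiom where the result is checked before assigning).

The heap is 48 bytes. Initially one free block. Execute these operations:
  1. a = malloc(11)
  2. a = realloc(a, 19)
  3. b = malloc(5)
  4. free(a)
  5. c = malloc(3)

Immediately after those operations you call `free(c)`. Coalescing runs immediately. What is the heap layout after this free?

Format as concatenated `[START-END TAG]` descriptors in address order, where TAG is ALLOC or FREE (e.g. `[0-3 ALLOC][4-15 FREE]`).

Op 1: a = malloc(11) -> a = 0; heap: [0-10 ALLOC][11-47 FREE]
Op 2: a = realloc(a, 19) -> a = 0; heap: [0-18 ALLOC][19-47 FREE]
Op 3: b = malloc(5) -> b = 19; heap: [0-18 ALLOC][19-23 ALLOC][24-47 FREE]
Op 4: free(a) -> (freed a); heap: [0-18 FREE][19-23 ALLOC][24-47 FREE]
Op 5: c = malloc(3) -> c = 0; heap: [0-2 ALLOC][3-18 FREE][19-23 ALLOC][24-47 FREE]
free(c): c = 0 -> block [0-2 ALLOC]; mark free, coalesce with adjacent free neighbors -> [0-18 FREE][19-23 ALLOC][24-47 FREE]

Answer: [0-18 FREE][19-23 ALLOC][24-47 FREE]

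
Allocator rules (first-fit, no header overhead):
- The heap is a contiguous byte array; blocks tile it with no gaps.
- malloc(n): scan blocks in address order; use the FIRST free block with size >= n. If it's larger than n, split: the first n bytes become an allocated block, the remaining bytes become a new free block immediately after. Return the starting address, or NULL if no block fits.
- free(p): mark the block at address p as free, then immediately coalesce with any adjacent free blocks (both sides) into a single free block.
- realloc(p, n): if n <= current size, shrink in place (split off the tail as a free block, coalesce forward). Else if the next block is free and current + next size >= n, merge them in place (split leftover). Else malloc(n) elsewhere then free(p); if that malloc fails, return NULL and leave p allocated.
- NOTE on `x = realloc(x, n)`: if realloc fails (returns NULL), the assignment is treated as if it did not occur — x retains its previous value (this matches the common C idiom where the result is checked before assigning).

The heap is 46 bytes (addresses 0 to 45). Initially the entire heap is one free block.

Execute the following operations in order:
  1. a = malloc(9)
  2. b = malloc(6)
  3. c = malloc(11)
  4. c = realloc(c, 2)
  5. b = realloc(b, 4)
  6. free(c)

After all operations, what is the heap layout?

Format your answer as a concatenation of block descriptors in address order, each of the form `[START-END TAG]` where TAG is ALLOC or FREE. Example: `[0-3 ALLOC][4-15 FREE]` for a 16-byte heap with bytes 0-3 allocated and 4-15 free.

Answer: [0-8 ALLOC][9-12 ALLOC][13-45 FREE]

Derivation:
Op 1: a = malloc(9) -> a = 0; heap: [0-8 ALLOC][9-45 FREE]
Op 2: b = malloc(6) -> b = 9; heap: [0-8 ALLOC][9-14 ALLOC][15-45 FREE]
Op 3: c = malloc(11) -> c = 15; heap: [0-8 ALLOC][9-14 ALLOC][15-25 ALLOC][26-45 FREE]
Op 4: c = realloc(c, 2) -> c = 15; heap: [0-8 ALLOC][9-14 ALLOC][15-16 ALLOC][17-45 FREE]
Op 5: b = realloc(b, 4) -> b = 9; heap: [0-8 ALLOC][9-12 ALLOC][13-14 FREE][15-16 ALLOC][17-45 FREE]
Op 6: free(c) -> (freed c); heap: [0-8 ALLOC][9-12 ALLOC][13-45 FREE]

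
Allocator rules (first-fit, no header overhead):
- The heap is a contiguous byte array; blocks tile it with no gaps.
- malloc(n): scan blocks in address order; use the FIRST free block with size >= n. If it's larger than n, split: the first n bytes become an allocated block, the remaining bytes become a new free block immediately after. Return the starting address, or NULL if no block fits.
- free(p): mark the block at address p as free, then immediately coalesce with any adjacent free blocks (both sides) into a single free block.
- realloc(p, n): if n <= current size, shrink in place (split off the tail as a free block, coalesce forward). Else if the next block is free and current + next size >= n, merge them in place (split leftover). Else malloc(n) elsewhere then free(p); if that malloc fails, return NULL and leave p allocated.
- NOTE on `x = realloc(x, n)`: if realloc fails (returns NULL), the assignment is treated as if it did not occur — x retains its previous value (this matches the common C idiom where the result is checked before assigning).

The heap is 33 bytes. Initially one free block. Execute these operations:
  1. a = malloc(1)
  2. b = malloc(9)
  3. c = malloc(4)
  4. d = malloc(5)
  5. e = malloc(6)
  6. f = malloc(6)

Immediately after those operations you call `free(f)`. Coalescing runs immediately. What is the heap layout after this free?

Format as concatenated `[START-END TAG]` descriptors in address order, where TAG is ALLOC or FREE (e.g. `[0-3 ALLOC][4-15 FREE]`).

Answer: [0-0 ALLOC][1-9 ALLOC][10-13 ALLOC][14-18 ALLOC][19-24 ALLOC][25-32 FREE]

Derivation:
Op 1: a = malloc(1) -> a = 0; heap: [0-0 ALLOC][1-32 FREE]
Op 2: b = malloc(9) -> b = 1; heap: [0-0 ALLOC][1-9 ALLOC][10-32 FREE]
Op 3: c = malloc(4) -> c = 10; heap: [0-0 ALLOC][1-9 ALLOC][10-13 ALLOC][14-32 FREE]
Op 4: d = malloc(5) -> d = 14; heap: [0-0 ALLOC][1-9 ALLOC][10-13 ALLOC][14-18 ALLOC][19-32 FREE]
Op 5: e = malloc(6) -> e = 19; heap: [0-0 ALLOC][1-9 ALLOC][10-13 ALLOC][14-18 ALLOC][19-24 ALLOC][25-32 FREE]
Op 6: f = malloc(6) -> f = 25; heap: [0-0 ALLOC][1-9 ALLOC][10-13 ALLOC][14-18 ALLOC][19-24 ALLOC][25-30 ALLOC][31-32 FREE]
free(f): f = 25 -> block [25-30 ALLOC]; mark free, coalesce with adjacent free neighbors -> [0-0 ALLOC][1-9 ALLOC][10-13 ALLOC][14-18 ALLOC][19-24 ALLOC][25-32 FREE]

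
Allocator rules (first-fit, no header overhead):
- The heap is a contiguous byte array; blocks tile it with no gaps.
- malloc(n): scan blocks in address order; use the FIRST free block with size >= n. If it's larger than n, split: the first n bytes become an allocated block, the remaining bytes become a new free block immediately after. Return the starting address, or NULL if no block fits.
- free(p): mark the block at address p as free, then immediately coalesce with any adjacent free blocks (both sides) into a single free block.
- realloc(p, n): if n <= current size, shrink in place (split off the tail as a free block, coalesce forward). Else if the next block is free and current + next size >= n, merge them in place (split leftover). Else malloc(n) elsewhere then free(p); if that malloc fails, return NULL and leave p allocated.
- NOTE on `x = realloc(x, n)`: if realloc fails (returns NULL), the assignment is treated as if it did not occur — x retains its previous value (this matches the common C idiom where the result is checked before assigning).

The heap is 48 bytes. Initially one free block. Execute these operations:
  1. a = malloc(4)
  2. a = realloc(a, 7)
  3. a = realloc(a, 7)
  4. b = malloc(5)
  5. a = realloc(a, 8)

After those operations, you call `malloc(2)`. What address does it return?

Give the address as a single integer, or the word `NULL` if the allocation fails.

Op 1: a = malloc(4) -> a = 0; heap: [0-3 ALLOC][4-47 FREE]
Op 2: a = realloc(a, 7) -> a = 0; heap: [0-6 ALLOC][7-47 FREE]
Op 3: a = realloc(a, 7) -> a = 0; heap: [0-6 ALLOC][7-47 FREE]
Op 4: b = malloc(5) -> b = 7; heap: [0-6 ALLOC][7-11 ALLOC][12-47 FREE]
Op 5: a = realloc(a, 8) -> a = 12; heap: [0-6 FREE][7-11 ALLOC][12-19 ALLOC][20-47 FREE]
malloc(2): first-fit scan over [0-6 FREE][7-11 ALLOC][12-19 ALLOC][20-47 FREE] -> 0

Answer: 0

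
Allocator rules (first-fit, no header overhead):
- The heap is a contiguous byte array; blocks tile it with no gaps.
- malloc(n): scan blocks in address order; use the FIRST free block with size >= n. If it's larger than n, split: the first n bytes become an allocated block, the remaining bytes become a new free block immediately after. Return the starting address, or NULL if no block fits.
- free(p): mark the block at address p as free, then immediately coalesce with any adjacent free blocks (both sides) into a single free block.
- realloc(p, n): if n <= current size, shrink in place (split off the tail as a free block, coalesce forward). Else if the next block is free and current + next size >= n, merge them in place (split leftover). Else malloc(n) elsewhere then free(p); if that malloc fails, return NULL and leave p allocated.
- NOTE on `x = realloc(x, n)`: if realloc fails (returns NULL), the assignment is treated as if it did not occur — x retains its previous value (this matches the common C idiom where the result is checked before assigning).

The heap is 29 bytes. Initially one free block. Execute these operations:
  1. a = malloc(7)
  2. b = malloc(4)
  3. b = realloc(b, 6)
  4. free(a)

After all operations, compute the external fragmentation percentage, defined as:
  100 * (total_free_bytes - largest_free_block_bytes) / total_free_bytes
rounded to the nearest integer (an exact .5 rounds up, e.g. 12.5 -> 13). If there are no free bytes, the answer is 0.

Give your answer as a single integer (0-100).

Answer: 30

Derivation:
Op 1: a = malloc(7) -> a = 0; heap: [0-6 ALLOC][7-28 FREE]
Op 2: b = malloc(4) -> b = 7; heap: [0-6 ALLOC][7-10 ALLOC][11-28 FREE]
Op 3: b = realloc(b, 6) -> b = 7; heap: [0-6 ALLOC][7-12 ALLOC][13-28 FREE]
Op 4: free(a) -> (freed a); heap: [0-6 FREE][7-12 ALLOC][13-28 FREE]
Free blocks: [7 16] total_free=23 largest=16 -> 100*(23-16)/23 = 700/23 ≈ 30.435 -> rounds to 30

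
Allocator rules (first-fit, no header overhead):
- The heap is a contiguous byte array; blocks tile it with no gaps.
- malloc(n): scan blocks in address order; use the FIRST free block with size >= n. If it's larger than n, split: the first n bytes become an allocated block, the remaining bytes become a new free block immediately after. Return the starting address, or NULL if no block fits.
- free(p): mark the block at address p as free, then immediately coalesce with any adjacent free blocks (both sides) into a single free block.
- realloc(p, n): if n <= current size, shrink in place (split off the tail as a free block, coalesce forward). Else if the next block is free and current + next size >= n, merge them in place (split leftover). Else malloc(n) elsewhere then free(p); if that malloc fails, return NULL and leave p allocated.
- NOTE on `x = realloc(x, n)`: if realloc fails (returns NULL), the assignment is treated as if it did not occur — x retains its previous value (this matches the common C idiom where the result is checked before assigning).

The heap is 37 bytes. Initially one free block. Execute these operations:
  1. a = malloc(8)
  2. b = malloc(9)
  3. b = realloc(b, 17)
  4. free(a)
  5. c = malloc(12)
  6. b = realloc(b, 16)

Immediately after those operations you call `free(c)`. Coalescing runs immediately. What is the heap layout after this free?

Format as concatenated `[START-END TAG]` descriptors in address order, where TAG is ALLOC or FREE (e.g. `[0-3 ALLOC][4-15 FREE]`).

Op 1: a = malloc(8) -> a = 0; heap: [0-7 ALLOC][8-36 FREE]
Op 2: b = malloc(9) -> b = 8; heap: [0-7 ALLOC][8-16 ALLOC][17-36 FREE]
Op 3: b = realloc(b, 17) -> b = 8; heap: [0-7 ALLOC][8-24 ALLOC][25-36 FREE]
Op 4: free(a) -> (freed a); heap: [0-7 FREE][8-24 ALLOC][25-36 FREE]
Op 5: c = malloc(12) -> c = 25; heap: [0-7 FREE][8-24 ALLOC][25-36 ALLOC]
Op 6: b = realloc(b, 16) -> b = 8; heap: [0-7 FREE][8-23 ALLOC][24-24 FREE][25-36 ALLOC]
free(c): c = 25 -> block [25-36 ALLOC]; mark free, coalesce with adjacent free neighbors -> [0-7 FREE][8-23 ALLOC][24-36 FREE]

Answer: [0-7 FREE][8-23 ALLOC][24-36 FREE]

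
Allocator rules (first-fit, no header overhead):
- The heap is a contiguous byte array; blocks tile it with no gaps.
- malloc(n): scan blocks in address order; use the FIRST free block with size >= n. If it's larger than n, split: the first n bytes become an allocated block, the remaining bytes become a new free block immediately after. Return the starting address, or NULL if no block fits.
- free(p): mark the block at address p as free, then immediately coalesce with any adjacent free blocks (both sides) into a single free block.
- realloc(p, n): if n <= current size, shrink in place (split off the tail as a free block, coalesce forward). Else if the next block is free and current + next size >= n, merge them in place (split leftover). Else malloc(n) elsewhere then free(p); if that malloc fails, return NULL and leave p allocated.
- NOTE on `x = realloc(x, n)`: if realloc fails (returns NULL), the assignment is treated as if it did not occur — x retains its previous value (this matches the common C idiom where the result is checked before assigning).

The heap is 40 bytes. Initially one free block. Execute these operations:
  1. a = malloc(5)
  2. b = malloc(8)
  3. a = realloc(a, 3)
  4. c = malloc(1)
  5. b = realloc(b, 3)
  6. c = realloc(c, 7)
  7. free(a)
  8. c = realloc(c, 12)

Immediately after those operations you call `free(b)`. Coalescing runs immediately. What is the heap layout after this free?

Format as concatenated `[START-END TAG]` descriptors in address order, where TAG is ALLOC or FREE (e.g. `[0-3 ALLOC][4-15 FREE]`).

Op 1: a = malloc(5) -> a = 0; heap: [0-4 ALLOC][5-39 FREE]
Op 2: b = malloc(8) -> b = 5; heap: [0-4 ALLOC][5-12 ALLOC][13-39 FREE]
Op 3: a = realloc(a, 3) -> a = 0; heap: [0-2 ALLOC][3-4 FREE][5-12 ALLOC][13-39 FREE]
Op 4: c = malloc(1) -> c = 3; heap: [0-2 ALLOC][3-3 ALLOC][4-4 FREE][5-12 ALLOC][13-39 FREE]
Op 5: b = realloc(b, 3) -> b = 5; heap: [0-2 ALLOC][3-3 ALLOC][4-4 FREE][5-7 ALLOC][8-39 FREE]
Op 6: c = realloc(c, 7) -> c = 8; heap: [0-2 ALLOC][3-4 FREE][5-7 ALLOC][8-14 ALLOC][15-39 FREE]
Op 7: free(a) -> (freed a); heap: [0-4 FREE][5-7 ALLOC][8-14 ALLOC][15-39 FREE]
Op 8: c = realloc(c, 12) -> c = 8; heap: [0-4 FREE][5-7 ALLOC][8-19 ALLOC][20-39 FREE]
free(b): b = 5 -> block [5-7 ALLOC]; mark free, coalesce with adjacent free neighbors -> [0-7 FREE][8-19 ALLOC][20-39 FREE]

Answer: [0-7 FREE][8-19 ALLOC][20-39 FREE]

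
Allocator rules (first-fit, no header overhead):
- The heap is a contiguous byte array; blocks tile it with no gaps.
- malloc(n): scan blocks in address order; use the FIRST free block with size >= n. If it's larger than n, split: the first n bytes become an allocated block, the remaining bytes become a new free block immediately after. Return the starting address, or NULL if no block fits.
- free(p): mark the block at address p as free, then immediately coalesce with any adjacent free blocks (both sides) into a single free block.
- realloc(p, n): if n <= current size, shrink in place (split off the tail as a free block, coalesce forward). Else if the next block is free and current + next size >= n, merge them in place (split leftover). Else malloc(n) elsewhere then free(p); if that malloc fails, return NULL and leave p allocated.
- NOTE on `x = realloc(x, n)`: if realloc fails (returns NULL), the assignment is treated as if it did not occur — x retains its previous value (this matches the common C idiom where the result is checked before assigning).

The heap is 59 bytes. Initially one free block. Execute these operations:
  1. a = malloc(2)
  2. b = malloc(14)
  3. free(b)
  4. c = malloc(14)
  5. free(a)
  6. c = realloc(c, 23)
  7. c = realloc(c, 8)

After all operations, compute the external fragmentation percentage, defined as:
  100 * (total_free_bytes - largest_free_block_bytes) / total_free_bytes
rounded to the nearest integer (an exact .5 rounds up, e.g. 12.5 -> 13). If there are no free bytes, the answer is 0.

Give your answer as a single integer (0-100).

Answer: 4

Derivation:
Op 1: a = malloc(2) -> a = 0; heap: [0-1 ALLOC][2-58 FREE]
Op 2: b = malloc(14) -> b = 2; heap: [0-1 ALLOC][2-15 ALLOC][16-58 FREE]
Op 3: free(b) -> (freed b); heap: [0-1 ALLOC][2-58 FREE]
Op 4: c = malloc(14) -> c = 2; heap: [0-1 ALLOC][2-15 ALLOC][16-58 FREE]
Op 5: free(a) -> (freed a); heap: [0-1 FREE][2-15 ALLOC][16-58 FREE]
Op 6: c = realloc(c, 23) -> c = 2; heap: [0-1 FREE][2-24 ALLOC][25-58 FREE]
Op 7: c = realloc(c, 8) -> c = 2; heap: [0-1 FREE][2-9 ALLOC][10-58 FREE]
Free blocks: [2 49] total_free=51 largest=49 -> 100*(51-49)/51 = 200/51 ≈ 3.922 -> rounds to 4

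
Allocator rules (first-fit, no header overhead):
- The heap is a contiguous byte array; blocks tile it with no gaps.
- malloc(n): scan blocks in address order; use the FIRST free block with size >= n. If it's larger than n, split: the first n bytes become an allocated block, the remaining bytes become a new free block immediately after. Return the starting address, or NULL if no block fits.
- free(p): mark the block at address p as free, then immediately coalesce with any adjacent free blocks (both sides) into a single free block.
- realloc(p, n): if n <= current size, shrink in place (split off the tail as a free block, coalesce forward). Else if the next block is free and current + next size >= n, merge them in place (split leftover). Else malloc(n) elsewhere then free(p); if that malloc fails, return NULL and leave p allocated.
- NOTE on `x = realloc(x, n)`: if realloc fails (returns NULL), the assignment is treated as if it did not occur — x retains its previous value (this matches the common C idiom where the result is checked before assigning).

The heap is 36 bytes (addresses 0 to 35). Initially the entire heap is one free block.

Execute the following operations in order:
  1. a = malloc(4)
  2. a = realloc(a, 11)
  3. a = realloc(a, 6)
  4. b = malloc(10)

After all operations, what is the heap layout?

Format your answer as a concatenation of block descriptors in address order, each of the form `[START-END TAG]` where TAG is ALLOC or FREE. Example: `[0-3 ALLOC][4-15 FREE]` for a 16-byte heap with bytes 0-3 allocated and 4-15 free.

Answer: [0-5 ALLOC][6-15 ALLOC][16-35 FREE]

Derivation:
Op 1: a = malloc(4) -> a = 0; heap: [0-3 ALLOC][4-35 FREE]
Op 2: a = realloc(a, 11) -> a = 0; heap: [0-10 ALLOC][11-35 FREE]
Op 3: a = realloc(a, 6) -> a = 0; heap: [0-5 ALLOC][6-35 FREE]
Op 4: b = malloc(10) -> b = 6; heap: [0-5 ALLOC][6-15 ALLOC][16-35 FREE]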